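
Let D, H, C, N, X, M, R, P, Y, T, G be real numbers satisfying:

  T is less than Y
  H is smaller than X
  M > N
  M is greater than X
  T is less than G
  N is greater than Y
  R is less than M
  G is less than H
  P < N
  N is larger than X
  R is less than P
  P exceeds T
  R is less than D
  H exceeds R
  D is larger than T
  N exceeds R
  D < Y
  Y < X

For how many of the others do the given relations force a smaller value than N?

From N the given relations immediately reach R, P, Y, X.
From those, T, H, D — 7 in total.
From those, G — 8 in total.
Nothing else is reachable below N; 8 in all.

8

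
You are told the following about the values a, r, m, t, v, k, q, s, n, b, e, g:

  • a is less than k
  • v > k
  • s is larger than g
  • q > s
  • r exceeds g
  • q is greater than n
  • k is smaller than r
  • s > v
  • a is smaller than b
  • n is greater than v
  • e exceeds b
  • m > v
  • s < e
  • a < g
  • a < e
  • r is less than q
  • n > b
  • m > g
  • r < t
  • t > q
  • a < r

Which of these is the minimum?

a

Chaining upward from a: directly above it, k, b, g, r, e; then v, m, n, s, q, t.
That covers every other element, and nothing is given below a, so a is the minimum.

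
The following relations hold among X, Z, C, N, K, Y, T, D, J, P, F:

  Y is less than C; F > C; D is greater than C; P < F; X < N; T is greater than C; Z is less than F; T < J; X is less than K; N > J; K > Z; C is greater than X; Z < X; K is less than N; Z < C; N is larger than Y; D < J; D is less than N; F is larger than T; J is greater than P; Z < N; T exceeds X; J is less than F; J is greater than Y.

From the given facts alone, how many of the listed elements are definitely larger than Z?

Directly above Z: X, C, K, N, F.
One step further: T, D (7 so far).
One step further: J (8 so far).
No other element is forced above Z by the given relations, so the count is 8.

8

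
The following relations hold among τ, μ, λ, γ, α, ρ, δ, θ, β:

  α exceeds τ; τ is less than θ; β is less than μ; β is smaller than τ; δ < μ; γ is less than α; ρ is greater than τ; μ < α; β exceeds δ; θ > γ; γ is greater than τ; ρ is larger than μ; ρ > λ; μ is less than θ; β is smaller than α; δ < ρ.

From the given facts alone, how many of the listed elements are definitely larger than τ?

4

The elements the relations force above τ are ρ, γ, θ, α — no chain reaches any other.
That is 4.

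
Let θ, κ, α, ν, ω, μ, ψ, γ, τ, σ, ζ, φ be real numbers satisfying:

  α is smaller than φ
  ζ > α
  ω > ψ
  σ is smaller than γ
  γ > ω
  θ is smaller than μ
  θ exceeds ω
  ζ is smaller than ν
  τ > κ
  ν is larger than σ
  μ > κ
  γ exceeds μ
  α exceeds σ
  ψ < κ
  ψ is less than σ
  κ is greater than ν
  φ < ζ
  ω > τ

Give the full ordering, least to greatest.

Nothing is placed below ψ, so it is least; from there ψ < σ; σ < α; α < φ; φ < ζ; ζ < ν; ν < κ; κ < τ; τ < ω; ω < θ; θ < μ; μ < γ, each given directly.

ψ < σ < α < φ < ζ < ν < κ < τ < ω < θ < μ < γ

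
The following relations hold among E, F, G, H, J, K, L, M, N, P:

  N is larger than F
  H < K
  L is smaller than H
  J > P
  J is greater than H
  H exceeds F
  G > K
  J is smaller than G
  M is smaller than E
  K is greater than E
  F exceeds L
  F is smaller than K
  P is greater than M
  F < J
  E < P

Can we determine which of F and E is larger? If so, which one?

Following every chain through F: above F we get H, N, K, J, G; below F we get L.
E is not reached, and no chain runs the other way from E to F.
So the given relations leave the order of F and E undetermined.

undetermined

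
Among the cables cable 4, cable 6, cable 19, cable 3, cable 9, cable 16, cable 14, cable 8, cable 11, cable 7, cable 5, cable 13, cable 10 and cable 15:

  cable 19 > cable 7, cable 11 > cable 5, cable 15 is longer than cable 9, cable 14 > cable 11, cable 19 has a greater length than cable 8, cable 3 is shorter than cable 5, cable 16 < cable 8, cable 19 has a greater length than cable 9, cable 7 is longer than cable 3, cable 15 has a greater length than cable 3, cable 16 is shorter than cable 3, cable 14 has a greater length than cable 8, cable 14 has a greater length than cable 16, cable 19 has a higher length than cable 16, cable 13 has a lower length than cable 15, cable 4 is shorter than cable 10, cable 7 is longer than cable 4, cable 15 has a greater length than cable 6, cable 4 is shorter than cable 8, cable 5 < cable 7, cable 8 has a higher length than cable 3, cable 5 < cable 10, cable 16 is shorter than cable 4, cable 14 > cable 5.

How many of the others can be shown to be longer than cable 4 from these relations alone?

5

The elements the relations force above cable 4 are cable 7, cable 8, cable 10, cable 19, cable 14 — no chain reaches any other.
That is 5.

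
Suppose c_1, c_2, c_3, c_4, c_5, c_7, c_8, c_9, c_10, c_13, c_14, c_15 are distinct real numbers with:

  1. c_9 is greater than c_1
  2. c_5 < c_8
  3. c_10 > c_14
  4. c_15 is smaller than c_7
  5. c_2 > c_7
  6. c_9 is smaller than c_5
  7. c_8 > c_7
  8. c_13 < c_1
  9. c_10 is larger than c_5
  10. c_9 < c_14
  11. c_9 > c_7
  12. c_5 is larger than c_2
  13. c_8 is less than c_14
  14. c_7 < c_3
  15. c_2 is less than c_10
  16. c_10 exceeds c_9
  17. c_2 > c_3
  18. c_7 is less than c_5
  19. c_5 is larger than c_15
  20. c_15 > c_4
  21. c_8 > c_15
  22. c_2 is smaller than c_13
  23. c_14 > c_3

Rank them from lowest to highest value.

Each adjacent pair is fixed by a given relation: c_4 < c_15; c_15 < c_7; c_7 < c_3; c_3 < c_2; c_2 < c_13; c_13 < c_1; c_1 < c_9; c_9 < c_5; c_5 < c_8; c_8 < c_14; c_14 < c_10. Chaining them end to end gives the full order.

c_4 < c_15 < c_7 < c_3 < c_2 < c_13 < c_1 < c_9 < c_5 < c_8 < c_14 < c_10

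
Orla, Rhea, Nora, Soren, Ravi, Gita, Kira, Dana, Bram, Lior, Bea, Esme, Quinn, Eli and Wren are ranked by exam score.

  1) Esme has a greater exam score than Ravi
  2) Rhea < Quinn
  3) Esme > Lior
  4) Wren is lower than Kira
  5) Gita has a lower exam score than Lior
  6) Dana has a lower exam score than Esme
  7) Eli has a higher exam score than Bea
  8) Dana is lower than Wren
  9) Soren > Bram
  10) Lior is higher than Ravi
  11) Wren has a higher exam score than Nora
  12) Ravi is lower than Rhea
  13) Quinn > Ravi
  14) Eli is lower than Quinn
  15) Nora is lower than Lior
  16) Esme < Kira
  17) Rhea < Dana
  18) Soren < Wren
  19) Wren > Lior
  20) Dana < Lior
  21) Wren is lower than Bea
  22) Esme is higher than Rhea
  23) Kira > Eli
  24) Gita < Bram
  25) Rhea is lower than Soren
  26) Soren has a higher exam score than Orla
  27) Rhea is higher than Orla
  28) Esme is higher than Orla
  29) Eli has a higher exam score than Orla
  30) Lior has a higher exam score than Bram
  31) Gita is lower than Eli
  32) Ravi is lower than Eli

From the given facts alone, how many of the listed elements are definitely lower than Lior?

The elements the relations force below Lior are Ravi, Orla, Gita, Nora, Rhea, Bram, Dana — no chain reaches any other.
That is 7.

7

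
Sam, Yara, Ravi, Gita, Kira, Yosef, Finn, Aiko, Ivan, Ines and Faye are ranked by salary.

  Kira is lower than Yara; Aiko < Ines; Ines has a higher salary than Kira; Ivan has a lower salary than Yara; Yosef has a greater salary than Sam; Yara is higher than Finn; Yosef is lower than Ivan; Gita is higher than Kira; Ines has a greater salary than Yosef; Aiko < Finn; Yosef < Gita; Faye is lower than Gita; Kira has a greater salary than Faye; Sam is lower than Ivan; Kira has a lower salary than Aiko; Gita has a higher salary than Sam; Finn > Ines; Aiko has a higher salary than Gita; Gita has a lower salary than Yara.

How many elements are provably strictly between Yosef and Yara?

The relations place Yosef below Yara. An element lies strictly between them when it is forced above Yosef and also forced below Yara.
Above Yosef: {Gita, Aiko, Ines, Ivan, Finn}. Below Yara: {Faye, Kira, Sam, Gita, Aiko, Ines, Ivan, Finn}.
Intersection: {Gita, Aiko, Ines, Ivan, Finn} — 5.

5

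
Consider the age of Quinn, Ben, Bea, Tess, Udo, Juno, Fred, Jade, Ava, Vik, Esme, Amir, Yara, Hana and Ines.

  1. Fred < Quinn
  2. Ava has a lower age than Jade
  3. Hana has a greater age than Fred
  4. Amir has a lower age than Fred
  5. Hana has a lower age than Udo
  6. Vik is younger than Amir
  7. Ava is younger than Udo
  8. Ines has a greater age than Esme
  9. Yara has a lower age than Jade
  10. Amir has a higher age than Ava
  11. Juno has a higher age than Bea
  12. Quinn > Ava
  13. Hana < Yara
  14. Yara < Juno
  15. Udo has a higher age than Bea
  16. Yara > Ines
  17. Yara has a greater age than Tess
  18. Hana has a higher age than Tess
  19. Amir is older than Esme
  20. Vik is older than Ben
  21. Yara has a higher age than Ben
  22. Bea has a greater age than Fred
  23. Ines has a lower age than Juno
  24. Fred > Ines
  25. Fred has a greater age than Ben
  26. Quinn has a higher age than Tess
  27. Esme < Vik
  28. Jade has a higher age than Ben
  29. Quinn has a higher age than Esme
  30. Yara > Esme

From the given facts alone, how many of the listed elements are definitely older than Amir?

8

The elements the relations force above Amir are Fred, Bea, Hana, Yara, Quinn, Jade, Juno, Udo — no chain reaches any other.
That is 8.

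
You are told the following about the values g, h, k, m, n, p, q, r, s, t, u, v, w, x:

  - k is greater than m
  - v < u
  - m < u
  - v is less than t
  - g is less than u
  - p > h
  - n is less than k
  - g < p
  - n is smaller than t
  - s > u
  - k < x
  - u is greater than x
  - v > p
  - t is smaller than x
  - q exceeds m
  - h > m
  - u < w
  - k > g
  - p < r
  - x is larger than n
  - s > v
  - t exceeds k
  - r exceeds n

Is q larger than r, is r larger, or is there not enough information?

Following every chain through q: below q we get m.
r is not reached, and no chain runs the other way from r to q.
So the given relations leave the order of q and r undetermined.

undetermined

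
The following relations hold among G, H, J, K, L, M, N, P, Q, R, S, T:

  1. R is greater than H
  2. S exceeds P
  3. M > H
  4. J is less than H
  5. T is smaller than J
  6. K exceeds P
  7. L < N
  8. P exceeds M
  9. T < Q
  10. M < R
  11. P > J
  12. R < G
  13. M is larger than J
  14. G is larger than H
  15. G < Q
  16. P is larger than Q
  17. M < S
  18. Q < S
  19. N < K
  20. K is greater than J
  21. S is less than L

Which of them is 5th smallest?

R

The consecutive relations fix a unique order: T < J < H < M < R < G < Q < P < S < L < N < K.
The 5th smallest is R.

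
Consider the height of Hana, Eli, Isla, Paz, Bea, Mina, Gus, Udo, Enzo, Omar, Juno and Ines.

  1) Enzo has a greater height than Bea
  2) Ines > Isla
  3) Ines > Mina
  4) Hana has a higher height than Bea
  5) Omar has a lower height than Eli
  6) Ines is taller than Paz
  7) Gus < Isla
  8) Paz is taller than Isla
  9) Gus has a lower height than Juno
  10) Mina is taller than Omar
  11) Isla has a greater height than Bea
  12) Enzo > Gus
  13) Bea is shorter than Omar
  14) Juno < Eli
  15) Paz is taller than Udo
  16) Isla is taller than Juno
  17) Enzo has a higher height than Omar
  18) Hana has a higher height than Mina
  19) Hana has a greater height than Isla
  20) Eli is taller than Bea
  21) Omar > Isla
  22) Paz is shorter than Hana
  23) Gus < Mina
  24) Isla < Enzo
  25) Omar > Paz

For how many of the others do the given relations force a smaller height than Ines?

Directly below Ines: Isla, Paz, Mina.
One step further: Gus, Juno, Udo, Bea, Omar (8 so far).
No other element is forced below Ines by the given relations, so the count is 8.

8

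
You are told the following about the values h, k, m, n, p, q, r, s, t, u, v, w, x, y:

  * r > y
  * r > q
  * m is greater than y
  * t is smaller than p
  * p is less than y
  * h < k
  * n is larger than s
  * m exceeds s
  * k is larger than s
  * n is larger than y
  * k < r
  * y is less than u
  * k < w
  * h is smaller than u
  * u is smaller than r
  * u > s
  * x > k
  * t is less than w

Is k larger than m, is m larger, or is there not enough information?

undetermined

Following every chain through k: above k we get x, w, r; below k we get s, h.
m is not reached, and no chain runs the other way from m to k.
So the given relations leave the order of k and m undetermined.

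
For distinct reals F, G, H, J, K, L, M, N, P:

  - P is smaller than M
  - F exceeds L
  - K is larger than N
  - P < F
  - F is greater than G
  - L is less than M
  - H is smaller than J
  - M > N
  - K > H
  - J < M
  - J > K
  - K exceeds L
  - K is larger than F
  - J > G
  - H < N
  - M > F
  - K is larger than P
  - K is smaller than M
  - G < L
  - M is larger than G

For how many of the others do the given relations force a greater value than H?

From H the given relations immediately reach N, K, J.
From those, M — 4 in total.
Nothing else is reachable above H; 4 in all.

4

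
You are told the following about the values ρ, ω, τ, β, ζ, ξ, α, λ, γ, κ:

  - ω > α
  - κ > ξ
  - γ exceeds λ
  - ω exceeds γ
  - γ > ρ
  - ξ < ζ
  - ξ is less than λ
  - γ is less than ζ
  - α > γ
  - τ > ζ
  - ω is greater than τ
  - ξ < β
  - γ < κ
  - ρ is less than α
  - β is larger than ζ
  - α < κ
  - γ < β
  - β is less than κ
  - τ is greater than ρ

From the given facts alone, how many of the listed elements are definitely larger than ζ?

4

The elements the relations force above ζ are β, τ, ω, κ — no chain reaches any other.
That is 4.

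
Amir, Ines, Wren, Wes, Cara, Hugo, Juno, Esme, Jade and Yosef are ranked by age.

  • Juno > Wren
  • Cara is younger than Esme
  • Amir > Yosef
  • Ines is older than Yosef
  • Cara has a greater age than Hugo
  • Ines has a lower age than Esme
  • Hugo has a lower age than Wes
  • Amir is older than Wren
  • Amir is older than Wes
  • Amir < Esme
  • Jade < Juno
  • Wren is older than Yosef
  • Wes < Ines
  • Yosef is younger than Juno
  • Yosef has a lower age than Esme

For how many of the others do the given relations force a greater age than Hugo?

The elements the relations force above Hugo are Wes, Ines, Amir, Cara, Esme — no chain reaches any other.
That is 5.

5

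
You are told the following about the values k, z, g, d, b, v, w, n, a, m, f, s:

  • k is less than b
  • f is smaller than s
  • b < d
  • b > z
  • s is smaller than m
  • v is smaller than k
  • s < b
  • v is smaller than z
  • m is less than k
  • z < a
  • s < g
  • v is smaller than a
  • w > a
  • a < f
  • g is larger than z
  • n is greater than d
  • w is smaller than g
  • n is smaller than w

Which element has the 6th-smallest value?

m

Piecing the relations together gives one ordering: v < z < a < f < s < m < k < b < d < n < w < g.
The 6th smallest is m.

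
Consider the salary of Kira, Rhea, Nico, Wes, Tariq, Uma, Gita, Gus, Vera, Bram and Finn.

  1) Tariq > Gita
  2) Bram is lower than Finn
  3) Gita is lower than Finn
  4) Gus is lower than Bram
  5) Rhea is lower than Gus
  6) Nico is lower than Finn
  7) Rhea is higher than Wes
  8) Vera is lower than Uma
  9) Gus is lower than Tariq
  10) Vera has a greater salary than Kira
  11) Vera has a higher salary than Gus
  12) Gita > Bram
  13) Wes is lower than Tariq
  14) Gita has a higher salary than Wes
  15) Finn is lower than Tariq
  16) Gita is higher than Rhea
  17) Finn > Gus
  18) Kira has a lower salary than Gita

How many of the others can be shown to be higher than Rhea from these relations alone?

7

Directly above Rhea: Gus, Gita.
One step further: Bram, Vera, Finn, Tariq (6 so far).
One step further: Uma (7 so far).
No other element is forced above Rhea by the given relations, so the count is 7.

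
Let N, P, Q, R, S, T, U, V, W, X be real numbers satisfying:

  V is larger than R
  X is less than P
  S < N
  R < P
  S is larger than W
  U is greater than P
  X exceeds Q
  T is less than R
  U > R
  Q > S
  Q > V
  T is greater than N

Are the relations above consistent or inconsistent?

The single ordering W < S < N < T < R < V < Q < X < P < U satisfies every listed relation, so no contradiction arises.

consistent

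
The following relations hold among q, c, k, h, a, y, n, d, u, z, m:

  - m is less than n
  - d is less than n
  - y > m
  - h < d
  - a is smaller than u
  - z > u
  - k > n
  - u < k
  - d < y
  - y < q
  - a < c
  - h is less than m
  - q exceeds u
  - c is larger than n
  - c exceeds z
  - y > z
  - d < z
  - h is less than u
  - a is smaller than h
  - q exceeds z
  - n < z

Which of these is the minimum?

a

h is not least since a < h; u is not least since a < u; d is not least since h < d; m is not least since h < m; n is not least since m < n; z is not least since n < z; k is not least since n < k; y is not least since z < y; q is not least since y < q; c is not least since n < c.
Only a has nothing below it, so a is the minimum.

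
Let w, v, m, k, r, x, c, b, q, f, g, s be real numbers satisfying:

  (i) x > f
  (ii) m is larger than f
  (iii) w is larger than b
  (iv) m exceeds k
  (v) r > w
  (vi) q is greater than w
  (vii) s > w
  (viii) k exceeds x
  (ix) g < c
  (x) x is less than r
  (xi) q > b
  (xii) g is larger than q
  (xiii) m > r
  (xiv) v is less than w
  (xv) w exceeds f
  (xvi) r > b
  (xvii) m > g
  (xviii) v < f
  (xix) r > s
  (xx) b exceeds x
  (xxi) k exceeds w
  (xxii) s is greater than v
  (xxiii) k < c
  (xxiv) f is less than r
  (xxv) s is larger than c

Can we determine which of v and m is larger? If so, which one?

Following the relations from v: v < f < x < b < w < q < g < c < s < r < m.
So m is larger.

m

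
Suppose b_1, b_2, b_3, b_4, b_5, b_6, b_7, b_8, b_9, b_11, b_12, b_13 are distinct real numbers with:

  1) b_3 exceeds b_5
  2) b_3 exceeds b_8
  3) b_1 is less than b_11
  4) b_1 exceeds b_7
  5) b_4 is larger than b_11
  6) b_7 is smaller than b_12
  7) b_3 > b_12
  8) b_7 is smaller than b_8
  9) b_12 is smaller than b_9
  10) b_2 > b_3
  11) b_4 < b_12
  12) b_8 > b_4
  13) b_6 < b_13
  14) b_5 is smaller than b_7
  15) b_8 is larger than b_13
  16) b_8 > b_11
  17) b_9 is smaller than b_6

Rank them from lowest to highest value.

Nothing is placed below b_5, so it is least; from there b_5 < b_7; b_7 < b_1; b_1 < b_11; b_11 < b_4; b_4 < b_12; b_12 < b_9; b_9 < b_6; b_6 < b_13; b_13 < b_8; b_8 < b_3; b_3 < b_2, each given directly.

b_5 < b_7 < b_1 < b_11 < b_4 < b_12 < b_9 < b_6 < b_13 < b_8 < b_3 < b_2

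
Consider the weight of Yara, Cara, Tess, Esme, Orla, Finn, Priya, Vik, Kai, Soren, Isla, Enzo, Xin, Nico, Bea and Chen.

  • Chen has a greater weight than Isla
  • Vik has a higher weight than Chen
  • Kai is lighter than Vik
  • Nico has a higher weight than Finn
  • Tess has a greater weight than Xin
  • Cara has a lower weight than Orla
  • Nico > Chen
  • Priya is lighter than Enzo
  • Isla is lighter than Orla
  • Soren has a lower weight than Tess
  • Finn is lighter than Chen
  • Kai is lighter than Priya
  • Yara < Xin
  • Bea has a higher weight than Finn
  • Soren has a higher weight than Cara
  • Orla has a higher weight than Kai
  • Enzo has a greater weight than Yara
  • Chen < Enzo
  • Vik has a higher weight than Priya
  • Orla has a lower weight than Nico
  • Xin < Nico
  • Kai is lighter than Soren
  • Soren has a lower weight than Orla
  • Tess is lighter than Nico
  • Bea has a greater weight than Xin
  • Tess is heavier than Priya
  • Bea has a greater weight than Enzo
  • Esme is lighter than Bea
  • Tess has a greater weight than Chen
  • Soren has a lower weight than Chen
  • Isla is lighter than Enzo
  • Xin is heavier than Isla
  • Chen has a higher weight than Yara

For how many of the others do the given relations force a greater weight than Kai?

9

Directly above Kai: Soren, Priya, Orla, Vik.
One step further: Chen, Tess, Enzo, Nico (8 so far).
One step further: Bea (9 so far).
No other element is forced above Kai by the given relations, so the count is 9.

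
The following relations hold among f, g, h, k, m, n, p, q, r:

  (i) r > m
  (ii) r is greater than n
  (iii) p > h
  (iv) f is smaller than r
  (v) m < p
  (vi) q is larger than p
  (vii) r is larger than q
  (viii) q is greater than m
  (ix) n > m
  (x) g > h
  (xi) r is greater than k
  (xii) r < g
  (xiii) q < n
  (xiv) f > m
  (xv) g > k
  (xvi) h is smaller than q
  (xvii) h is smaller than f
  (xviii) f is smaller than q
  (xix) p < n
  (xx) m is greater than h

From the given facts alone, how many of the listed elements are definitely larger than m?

Directly above m: p, f, q, n, r.
One step further: g (6 so far).
Nothing else is reachable above m; 6 in all.

6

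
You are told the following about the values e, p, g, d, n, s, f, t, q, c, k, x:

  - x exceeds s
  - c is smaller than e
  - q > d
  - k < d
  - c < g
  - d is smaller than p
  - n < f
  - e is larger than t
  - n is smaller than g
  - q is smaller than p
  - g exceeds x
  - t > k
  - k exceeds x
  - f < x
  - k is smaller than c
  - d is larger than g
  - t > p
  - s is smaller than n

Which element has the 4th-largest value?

q

Chaining the given pairs: s < n < f < x < k < c < g < d < q < p < t < e.
The 4th largest is q.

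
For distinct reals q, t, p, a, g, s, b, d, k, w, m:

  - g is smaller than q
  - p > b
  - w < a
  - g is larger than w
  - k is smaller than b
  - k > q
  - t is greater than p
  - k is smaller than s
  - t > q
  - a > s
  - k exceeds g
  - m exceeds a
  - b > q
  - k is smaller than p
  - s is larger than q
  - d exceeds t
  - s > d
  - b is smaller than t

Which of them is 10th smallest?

a

The consecutive relations fix a unique order: w < g < q < k < b < p < t < d < s < a < m.
Counting 10 from the smallest end gives a.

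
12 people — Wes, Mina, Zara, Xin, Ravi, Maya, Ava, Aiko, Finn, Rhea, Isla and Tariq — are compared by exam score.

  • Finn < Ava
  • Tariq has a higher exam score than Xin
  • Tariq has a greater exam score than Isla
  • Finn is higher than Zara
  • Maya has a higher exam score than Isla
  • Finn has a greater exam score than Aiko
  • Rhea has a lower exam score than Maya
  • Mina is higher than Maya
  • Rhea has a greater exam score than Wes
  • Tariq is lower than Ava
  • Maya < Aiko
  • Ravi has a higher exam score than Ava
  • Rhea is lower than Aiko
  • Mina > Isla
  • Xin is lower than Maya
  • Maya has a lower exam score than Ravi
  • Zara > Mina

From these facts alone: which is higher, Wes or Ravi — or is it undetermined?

Ravi

Wes < Rhea and Rhea < Maya give Wes < Maya.
With Maya < Aiko: Wes < Rhea < Maya < Aiko.
With Aiko < Finn: Wes < Rhea < Maya < Aiko < Finn.
With Finn < Ava: Wes < Rhea < Maya < Aiko < Finn < Ava.
With Ava < Ravi: Wes < Rhea < Maya < Aiko < Finn < Ava < Ravi.
So Ravi is higher.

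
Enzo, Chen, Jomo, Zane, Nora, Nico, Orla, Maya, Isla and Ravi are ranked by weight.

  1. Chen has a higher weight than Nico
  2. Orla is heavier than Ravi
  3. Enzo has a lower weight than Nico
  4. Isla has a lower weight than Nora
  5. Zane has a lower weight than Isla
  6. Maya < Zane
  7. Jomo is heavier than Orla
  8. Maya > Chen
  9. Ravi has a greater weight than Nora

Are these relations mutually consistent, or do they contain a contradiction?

consistent

The single ordering Enzo < Nico < Chen < Maya < Zane < Isla < Nora < Ravi < Orla < Jomo satisfies every listed relation, so no contradiction arises.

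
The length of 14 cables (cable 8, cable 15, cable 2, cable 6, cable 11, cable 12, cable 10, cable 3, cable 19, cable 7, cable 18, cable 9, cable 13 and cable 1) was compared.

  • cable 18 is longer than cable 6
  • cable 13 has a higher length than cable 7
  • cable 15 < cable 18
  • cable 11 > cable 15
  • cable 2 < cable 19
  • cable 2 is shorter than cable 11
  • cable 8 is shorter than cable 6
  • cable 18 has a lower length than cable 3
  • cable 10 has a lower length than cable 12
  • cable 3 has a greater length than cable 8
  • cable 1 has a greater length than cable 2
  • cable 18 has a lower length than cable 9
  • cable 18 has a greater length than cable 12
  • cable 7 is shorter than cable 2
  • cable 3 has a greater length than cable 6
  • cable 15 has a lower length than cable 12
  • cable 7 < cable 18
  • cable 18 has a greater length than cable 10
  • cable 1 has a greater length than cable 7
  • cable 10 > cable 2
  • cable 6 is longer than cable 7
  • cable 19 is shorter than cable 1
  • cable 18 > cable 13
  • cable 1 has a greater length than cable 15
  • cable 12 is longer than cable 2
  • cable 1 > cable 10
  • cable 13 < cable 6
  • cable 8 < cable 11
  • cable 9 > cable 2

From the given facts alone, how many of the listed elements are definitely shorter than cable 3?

9

The elements the relations force below cable 3 are cable 7, cable 15, cable 2, cable 13, cable 8, cable 6, cable 10, cable 12, cable 18 — no chain reaches any other.
That is 9.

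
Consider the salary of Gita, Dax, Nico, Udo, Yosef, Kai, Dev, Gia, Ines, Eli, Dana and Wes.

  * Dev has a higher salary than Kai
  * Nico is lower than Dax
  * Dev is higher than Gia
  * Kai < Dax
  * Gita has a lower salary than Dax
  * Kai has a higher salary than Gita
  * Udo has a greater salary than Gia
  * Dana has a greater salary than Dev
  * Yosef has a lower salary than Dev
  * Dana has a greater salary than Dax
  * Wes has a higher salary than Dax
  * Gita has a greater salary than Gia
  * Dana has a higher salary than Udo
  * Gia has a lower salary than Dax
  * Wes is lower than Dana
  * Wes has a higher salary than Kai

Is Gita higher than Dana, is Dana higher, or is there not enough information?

Dana

Gita < Kai and Kai < Dax give Gita < Dax.
With Dax < Wes: Gita < Kai < Dax < Wes.
Then Wes < Dana extends the chain to Dana.
So Dana is higher.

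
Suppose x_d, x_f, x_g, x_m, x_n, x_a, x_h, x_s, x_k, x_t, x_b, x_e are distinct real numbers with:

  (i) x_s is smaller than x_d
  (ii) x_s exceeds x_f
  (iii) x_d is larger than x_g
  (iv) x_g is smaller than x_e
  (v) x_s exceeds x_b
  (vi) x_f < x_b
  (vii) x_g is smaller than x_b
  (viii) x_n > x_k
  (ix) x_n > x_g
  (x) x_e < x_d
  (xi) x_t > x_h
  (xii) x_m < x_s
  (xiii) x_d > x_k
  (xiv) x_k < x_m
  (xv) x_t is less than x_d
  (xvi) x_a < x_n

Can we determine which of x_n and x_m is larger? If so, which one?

Following every chain through x_m: above x_m we get x_s, x_d; below x_m we get x_k.
x_n is not reached, and no chain runs the other way from x_n to x_m.
So the given relations leave the order of x_m and x_n undetermined.

undetermined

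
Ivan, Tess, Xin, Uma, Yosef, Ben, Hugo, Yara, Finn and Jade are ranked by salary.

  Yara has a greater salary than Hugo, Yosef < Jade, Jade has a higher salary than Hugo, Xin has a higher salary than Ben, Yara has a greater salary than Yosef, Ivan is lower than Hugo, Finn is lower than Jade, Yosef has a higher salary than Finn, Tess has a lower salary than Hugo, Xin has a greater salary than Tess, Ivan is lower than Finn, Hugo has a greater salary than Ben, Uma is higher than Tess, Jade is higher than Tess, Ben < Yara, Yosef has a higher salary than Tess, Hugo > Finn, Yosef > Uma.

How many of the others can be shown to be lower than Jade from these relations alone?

The elements the relations force below Jade are Ben, Ivan, Tess, Finn, Uma, Yosef, Hugo — no chain reaches any other.
That is 7.

7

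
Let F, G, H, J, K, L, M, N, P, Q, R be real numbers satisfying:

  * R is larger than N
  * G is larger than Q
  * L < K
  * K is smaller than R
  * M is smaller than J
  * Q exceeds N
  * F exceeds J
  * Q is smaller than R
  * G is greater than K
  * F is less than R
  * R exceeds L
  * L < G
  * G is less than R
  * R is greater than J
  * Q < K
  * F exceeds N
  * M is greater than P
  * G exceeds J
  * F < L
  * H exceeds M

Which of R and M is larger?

Following the relations from M: M < J < F < L < K < G < R.
So M < R; R is the larger of the two.

R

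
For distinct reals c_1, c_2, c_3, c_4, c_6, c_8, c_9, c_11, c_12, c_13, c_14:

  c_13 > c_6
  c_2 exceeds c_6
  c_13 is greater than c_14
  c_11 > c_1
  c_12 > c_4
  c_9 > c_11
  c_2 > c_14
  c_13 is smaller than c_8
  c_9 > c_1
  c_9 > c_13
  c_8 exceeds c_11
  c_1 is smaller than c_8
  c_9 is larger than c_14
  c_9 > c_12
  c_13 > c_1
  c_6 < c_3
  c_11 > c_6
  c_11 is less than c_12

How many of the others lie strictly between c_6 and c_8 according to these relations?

The relations place c_6 below c_8. An element lies strictly between them when it is forced above c_6 and also forced below c_8.
Above c_6: {c_11, c_2, c_13, c_3, c_12, c_9}. Below c_8: {c_1, c_14, c_11, c_13}.
Intersection: {c_11, c_13} — 2.

2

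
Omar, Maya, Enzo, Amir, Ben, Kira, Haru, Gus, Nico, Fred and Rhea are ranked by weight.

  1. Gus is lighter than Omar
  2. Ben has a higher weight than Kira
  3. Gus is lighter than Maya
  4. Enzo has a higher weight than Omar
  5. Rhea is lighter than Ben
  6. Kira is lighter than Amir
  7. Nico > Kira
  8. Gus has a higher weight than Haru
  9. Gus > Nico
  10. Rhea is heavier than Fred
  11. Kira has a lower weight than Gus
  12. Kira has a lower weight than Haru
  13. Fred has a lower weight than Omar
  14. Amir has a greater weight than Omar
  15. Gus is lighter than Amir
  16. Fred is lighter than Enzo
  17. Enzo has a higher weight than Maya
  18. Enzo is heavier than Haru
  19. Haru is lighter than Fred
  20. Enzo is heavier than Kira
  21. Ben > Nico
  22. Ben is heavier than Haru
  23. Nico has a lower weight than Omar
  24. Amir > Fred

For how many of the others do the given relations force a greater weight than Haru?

8

The elements the relations force above Haru are Gus, Fred, Maya, Omar, Amir, Enzo, Rhea, Ben — no chain reaches any other.
That is 8.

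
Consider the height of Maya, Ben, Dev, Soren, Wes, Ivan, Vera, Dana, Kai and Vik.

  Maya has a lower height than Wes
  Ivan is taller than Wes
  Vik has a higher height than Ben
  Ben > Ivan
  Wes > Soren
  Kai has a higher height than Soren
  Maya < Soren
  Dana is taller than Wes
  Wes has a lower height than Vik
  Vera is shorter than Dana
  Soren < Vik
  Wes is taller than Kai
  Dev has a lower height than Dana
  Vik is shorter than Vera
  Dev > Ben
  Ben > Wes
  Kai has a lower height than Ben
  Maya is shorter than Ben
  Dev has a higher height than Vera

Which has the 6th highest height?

Piecing the relations together gives one ordering: Maya < Soren < Kai < Wes < Ivan < Ben < Vik < Vera < Dev < Dana.
Counting 6 from the largest end gives Ivan.

Ivan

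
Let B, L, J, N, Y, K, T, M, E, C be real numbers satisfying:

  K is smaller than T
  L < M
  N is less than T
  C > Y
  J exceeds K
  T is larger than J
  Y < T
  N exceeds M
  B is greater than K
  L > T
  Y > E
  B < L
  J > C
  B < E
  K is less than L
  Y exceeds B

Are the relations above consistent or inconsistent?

Chaining the given relations yields T < L < M < N, so T < N. But one relation states N < T. These cannot both hold.

inconsistent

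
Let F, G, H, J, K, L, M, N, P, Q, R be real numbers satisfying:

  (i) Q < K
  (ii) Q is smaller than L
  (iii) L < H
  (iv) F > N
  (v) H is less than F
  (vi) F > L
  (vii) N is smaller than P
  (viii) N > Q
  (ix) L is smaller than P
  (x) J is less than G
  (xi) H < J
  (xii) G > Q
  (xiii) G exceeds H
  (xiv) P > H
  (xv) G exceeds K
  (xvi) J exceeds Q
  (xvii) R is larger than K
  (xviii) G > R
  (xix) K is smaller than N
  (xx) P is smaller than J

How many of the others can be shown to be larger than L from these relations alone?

5

The elements the relations force above L are H, F, P, J, G — no chain reaches any other.
That is 5.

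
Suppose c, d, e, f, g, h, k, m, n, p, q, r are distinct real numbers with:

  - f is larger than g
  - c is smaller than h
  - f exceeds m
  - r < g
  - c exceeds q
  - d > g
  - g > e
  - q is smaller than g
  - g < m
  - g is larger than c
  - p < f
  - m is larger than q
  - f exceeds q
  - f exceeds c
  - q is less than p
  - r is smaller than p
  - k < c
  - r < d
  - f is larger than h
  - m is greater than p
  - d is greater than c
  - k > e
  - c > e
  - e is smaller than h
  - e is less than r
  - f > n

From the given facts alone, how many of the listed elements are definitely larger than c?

5

Directly above c: g, h, d, f.
One step further: m (5 so far).
Nothing else is reachable above c; 5 in all.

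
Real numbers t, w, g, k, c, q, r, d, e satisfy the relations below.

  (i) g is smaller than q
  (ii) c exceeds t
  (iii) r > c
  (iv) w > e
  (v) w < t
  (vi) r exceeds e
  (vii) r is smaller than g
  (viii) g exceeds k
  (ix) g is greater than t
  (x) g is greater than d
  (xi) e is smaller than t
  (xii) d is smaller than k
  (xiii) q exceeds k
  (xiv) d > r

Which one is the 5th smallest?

r

Piecing the relations together gives one ordering: e < w < t < c < r < d < k < g < q.
The 5th smallest is r.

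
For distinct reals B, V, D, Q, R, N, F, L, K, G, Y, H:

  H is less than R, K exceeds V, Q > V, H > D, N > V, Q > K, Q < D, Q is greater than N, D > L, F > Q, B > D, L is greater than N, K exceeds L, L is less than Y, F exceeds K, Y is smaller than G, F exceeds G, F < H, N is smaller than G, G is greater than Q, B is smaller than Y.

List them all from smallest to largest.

Each adjacent pair is fixed by a given relation: V < N; N < L; L < K; K < Q; Q < D; D < B; B < Y; Y < G; G < F; F < H; H < R. Chaining them end to end gives the full order.

V < N < L < K < Q < D < B < Y < G < F < H < R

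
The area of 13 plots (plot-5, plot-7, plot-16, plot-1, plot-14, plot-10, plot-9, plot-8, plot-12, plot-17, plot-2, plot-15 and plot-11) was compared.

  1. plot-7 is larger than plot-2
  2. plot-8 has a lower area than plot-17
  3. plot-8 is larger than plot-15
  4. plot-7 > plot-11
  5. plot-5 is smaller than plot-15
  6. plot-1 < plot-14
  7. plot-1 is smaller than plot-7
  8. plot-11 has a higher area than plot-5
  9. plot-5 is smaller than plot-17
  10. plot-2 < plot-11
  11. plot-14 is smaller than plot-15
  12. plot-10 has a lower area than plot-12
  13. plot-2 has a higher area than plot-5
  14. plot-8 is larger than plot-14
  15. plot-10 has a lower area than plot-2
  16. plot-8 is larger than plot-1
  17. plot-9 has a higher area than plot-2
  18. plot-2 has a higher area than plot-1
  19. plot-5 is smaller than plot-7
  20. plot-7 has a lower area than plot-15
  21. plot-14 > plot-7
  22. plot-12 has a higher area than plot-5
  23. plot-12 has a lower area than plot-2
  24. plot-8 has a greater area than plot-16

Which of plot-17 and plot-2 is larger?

plot-2 < plot-11 and plot-11 < plot-7 give plot-2 < plot-7.
Then plot-7 < plot-14 extends the chain to plot-14.
Then plot-14 < plot-15 extends the chain to plot-15.
With plot-15 < plot-8: plot-2 < plot-11 < plot-7 < plot-14 < plot-15 < plot-8.
Then plot-8 < plot-17 extends the chain to plot-17.
So plot-2 < plot-17; plot-17 is the larger of the two.

plot-17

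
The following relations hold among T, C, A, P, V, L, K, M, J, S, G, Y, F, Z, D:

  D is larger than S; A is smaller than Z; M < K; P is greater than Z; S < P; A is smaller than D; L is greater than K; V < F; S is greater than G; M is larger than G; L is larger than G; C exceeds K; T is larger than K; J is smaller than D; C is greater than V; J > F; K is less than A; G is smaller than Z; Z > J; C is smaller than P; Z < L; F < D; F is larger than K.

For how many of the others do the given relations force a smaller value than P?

10

Directly below P: C, Z, S.
One step further: G, K, V, A, J (8 so far).
One step further: M, F (10 so far).
No other element is forced below P by the given relations, so the count is 10.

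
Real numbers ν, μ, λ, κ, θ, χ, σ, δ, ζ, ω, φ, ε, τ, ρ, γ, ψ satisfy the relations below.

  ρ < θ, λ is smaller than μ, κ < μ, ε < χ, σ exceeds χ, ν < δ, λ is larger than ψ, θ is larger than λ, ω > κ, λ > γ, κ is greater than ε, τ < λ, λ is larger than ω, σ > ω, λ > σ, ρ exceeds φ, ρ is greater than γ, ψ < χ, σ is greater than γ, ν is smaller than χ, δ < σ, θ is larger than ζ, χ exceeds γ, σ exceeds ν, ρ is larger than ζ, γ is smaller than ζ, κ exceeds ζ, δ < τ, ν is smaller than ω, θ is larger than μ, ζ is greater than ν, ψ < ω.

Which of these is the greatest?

θ

Chaining downward from θ: directly below it, ζ, ρ, λ, μ; then γ, ν, φ, ψ, κ, ω, τ, σ; then ε, χ, δ.
That covers every other element, and nothing is given above θ, so θ is the greatest.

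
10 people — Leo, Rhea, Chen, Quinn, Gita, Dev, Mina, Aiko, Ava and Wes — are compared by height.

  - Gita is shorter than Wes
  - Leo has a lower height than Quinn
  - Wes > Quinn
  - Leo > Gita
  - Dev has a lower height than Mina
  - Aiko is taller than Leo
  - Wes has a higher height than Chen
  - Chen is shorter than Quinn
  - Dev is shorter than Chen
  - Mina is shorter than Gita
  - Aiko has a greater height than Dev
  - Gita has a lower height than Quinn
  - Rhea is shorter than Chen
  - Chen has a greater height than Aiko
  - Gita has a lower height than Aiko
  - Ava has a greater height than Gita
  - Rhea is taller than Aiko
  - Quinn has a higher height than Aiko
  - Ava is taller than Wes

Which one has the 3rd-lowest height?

Chaining the given pairs: Dev < Mina < Gita < Leo < Aiko < Rhea < Chen < Quinn < Wes < Ava.
Counting 3 from the smallest end gives Gita.

Gita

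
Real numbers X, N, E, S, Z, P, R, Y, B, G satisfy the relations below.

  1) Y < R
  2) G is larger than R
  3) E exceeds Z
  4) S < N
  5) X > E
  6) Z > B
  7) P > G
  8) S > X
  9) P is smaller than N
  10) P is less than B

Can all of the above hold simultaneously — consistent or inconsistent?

consistent

The single ordering Y < R < G < P < B < Z < E < X < S < N satisfies every listed relation, so no contradiction arises.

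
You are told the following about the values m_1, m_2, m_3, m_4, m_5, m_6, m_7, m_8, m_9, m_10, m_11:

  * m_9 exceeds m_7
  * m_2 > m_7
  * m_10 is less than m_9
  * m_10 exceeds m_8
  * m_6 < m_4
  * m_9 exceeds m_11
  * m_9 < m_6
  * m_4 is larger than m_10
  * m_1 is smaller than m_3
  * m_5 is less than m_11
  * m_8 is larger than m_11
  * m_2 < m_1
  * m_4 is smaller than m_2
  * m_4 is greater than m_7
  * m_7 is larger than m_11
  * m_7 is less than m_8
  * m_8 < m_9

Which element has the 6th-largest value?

The consecutive relations fix a unique order: m_5 < m_11 < m_7 < m_8 < m_10 < m_9 < m_6 < m_4 < m_2 < m_1 < m_3.
The 6th largest is m_9.

m_9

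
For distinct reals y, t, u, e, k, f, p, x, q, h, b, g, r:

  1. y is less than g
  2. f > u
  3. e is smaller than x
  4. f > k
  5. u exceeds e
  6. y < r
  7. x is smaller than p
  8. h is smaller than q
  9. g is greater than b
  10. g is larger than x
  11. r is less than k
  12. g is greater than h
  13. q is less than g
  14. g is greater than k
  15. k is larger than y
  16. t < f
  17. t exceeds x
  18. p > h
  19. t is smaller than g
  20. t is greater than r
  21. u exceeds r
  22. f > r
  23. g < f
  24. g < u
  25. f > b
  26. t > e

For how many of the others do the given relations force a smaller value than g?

The elements the relations force below g are b, e, h, y, x, r, k, q, t — no chain reaches any other.
That is 9.

9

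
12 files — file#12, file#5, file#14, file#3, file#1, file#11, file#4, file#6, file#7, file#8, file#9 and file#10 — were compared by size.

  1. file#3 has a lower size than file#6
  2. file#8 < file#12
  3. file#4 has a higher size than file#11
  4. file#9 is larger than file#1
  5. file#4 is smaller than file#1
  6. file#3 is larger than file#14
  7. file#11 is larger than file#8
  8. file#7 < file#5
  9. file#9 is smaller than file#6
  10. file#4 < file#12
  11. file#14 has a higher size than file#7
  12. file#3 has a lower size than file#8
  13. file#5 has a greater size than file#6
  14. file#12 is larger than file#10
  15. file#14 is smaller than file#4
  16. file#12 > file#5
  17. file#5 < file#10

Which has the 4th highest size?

file#6

Piecing the relations together gives one ordering: file#7 < file#14 < file#3 < file#8 < file#11 < file#4 < file#1 < file#9 < file#6 < file#5 < file#10 < file#12.
Counting 4 from the largest end gives file#6.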